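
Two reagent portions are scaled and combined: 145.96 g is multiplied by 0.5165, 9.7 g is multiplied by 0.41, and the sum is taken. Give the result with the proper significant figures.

145.96 × 0.5165 = 75.38834 → 75.39 g (4 s.f., last digit at the 10^-2 place).
9.7 × 0.41 = 3.977 → 4.0 g (2 s.f., last digit at the 10^-1 place).
Sum: 79.36534 g; keep the coarser place, 10^-1.
Result: 79.4 g.

79.4 g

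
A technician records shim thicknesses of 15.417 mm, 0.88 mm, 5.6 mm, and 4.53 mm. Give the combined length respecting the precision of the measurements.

15.417 mm + 0.88 mm + 5.6 mm + 4.53 mm = 26.427 mm.
Addition/subtraction keeps the fewest decimal places: 15.417 → 3 decimal places, 0.88 → 2 decimal places, 5.6 → 1 decimal place, 4.53 → 2 decimal places; limit is 1.
Rounded to 1 decimal place: 26.4 mm.

26.4 mm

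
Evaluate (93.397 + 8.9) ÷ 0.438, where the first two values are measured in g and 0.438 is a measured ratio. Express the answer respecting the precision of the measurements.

234 g

93.397 g + 8.9 g = 102.297 g; the sum is limited to 1 decimal place (4 s.f.).
Carrying full precision, 102.297 ÷ 0.438 = 233.554794521… g; 0.438 has 3 s.f., so the result keeps min(4, 3) = 3 s.f.
Rounded to 3 significant figures: 234 g.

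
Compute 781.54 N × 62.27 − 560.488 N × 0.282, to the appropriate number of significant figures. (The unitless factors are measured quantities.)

4.851 × 10^4 N

781.54 × 62.27 = 48666.4958 → 4.867 × 10^4 N (4 s.f., last digit at the 10^1 place).
560.488 × 0.282 = 158.057616 → 158 N (3 s.f., last digit at the 10^0 place).
Difference: 48508.438184 N; keep the coarser place, 10^1.
Result: 4.851 × 10^4 N.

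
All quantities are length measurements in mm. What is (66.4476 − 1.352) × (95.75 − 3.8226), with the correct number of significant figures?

66.4476 − 1.352 = 65.0956, limited to 3 d.p. → 5 s.f.; 95.75 − 3.8226 = 91.9274, limited to 2 d.p. → 4 s.f.
Carrying full precision, 65.0956 × 91.9274 = 5984.06925944; keep min(5, 4) = 4 s.f.
Rounded to 4 significant figures: 5984 mm².

5984 mm²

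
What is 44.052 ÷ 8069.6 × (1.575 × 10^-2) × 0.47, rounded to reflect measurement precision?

44.052 ÷ 8069.6 × (1.575 × 10^-2) × 0.47 = 0.000040410296669…
Multiplication/division keeps the fewest significant figures: 44.052 → 5 s.f., 8069.6 → 5 s.f., 1.575 × 10^-2 → 4 s.f., 0.47 → 2 s.f.; limit is 2.
Rounded to 2 significant figures: 4.0 × 10^-5.

4.0 × 10^-5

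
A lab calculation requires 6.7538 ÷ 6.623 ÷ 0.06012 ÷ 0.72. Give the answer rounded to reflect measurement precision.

6.7538 ÷ 6.623 ÷ 0.06012 ÷ 0.72 = 23.5581928342…
Multiplication/division keeps the fewest significant figures: 6.7538 → 5 s.f., 6.623 → 4 s.f., 0.06012 → 4 s.f., 0.72 → 2 s.f.; limit is 2.
Rounded to 2 significant figures: 24.

24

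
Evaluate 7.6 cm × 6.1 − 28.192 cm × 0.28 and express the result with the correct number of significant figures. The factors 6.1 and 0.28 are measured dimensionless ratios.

7.6 × 6.1 = 46.36 → 46 cm (2 s.f., last digit at the 10^0 place).
28.192 × 0.28 = 7.89376 → 7.9 cm (2 s.f., last digit at the 10^-1 place).
Difference: 38.46624 cm; keep the coarser place, 10^0.
Result: 38 cm.

38 cm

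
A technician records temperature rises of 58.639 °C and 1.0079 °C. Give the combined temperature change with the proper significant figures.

58.639 °C + 1.0079 °C = 59.6469 °C.
Addition/subtraction keeps the fewest decimal places: 58.639 → 3 decimal places, 1.0079 → 4 decimal places; limit is 3.
Rounded to 3 decimal places: 59.647 °C.

59.647 °C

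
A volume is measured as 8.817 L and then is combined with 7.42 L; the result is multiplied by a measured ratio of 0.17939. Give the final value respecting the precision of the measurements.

2.913 L

8.817 L + 7.42 L = 16.237 L; the sum is limited to 2 decimal places (4 s.f.).
Carrying full precision, 16.237 × 0.17939 = 2.91275543 L; 0.17939 has 5 s.f., so the result keeps min(4, 5) = 4 s.f.
Rounded to 4 significant figures: 2.913 L.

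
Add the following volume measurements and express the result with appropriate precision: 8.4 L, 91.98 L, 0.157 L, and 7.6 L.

108.1 L

8.4 L + 91.98 L + 0.157 L + 7.6 L = 108.137 L.
Addition/subtraction keeps the fewest decimal places: 8.4 → 1 decimal place, 91.98 → 2 decimal places, 0.157 → 3 decimal places, 7.6 → 1 decimal place; limit is 1.
Rounded to 1 decimal place: 108.1 L.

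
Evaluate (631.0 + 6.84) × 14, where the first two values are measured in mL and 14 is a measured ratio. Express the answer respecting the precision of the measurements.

631.0 mL + 6.84 mL = 637.84 mL; the sum is limited to 1 decimal place (4 s.f.).
Carrying full precision, 637.84 × 14 = 8929.76 mL; 14 has 2 s.f., so the result keeps min(4, 2) = 2 s.f.
Rounded to 2 significant figures: 8.9 × 10³ mL.

8.9 × 10³ mL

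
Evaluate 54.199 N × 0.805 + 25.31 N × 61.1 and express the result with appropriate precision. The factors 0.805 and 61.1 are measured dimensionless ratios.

1.59 × 10³ N

54.199 × 0.805 = 43.630195 → 43.6 N (3 s.f., last digit at the 10^-1 place).
25.31 × 61.1 = 1546.441 → 1.55 × 10³ N (3 s.f., last digit at the 10^1 place).
Sum: 1590.071195 N; keep the coarser place, 10^1.
Result: 1.59 × 10³ N.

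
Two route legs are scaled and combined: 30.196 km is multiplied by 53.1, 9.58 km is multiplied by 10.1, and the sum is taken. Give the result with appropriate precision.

1.70 × 10^3 km

30.196 × 53.1 = 1603.4076 → 1.60 × 10^3 km (3 s.f., last digit at the 10^1 place).
9.58 × 10.1 = 96.758 → 96.8 km (3 s.f., last digit at the 10^-1 place).
Sum: 1700.1656 km; keep the coarser place, 10^1.
Result: 1.70 × 10^3 km.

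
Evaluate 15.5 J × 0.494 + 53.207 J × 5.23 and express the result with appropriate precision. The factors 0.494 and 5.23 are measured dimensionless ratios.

286 J

15.5 × 0.494 = 7.657 → 7.66 J (3 s.f., last digit at the 10^-2 place).
53.207 × 5.23 = 278.27261 → 278 J (3 s.f., last digit at the 10^0 place).
Sum: 285.92961 J; keep the coarser place, 10^0.
Result: 286 J.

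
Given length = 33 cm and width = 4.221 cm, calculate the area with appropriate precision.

area = 33 cm × 4.221 cm = 139.293 cm².
33 has 2 significant figures; 4.221 has 4.
Division/multiplication keeps the fewest: 2 significant figures.
Rounded: 1.4 × 10^2 cm².

1.4 × 10^2 cm²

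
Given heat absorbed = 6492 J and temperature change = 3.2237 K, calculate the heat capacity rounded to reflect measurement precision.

2.014 × 10³ J/K

heat capacity = 6492 J ÷ 3.2237 K = 2013.83503428… J/K.
6492 has 4 significant figures; 3.2237 has 5.
Division/multiplication keeps the fewest: 4 significant figures.
Rounded: 2.014 × 10³ J/K.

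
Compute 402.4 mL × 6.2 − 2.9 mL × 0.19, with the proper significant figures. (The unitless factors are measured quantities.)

402.4 × 6.2 = 2494.88 → 2.5 × 10^3 mL (2 s.f., last digit at the 10^2 place).
2.9 × 0.19 = 0.551 → 0.55 mL (2 s.f., last digit at the 10^-2 place).
Difference: 2494.329 mL; keep the coarser place, 10^2.
Result: 2.5 × 10^3 mL.

2.5 × 10^3 mL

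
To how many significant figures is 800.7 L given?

4

800.7: zeros between nonzero digits are significant.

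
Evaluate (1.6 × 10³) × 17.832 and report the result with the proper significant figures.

(1.6 × 10³) × 17.832 = 28531.2
Multiplication/division keeps the fewest significant figures: 1.6 × 10³ → 2 s.f., 17.832 → 5 s.f.; limit is 2.
Rounded to 2 significant figures: 2.9 × 10⁴.

2.9 × 10⁴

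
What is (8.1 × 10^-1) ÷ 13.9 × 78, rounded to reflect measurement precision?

4.5

(8.1 × 10^-1) ÷ 13.9 × 78 = 4.54532374101…
Multiplication/division keeps the fewest significant figures: 8.1 × 10^-1 → 2 s.f., 13.9 → 3 s.f., 78 → 2 s.f.; limit is 2.
Rounded to 2 significant figures: 4.5.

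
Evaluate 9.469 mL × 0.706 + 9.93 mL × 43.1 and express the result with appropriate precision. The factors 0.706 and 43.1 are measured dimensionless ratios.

9.469 × 0.706 = 6.685114 → 6.69 mL (3 s.f., last digit at the 10^-2 place).
9.93 × 43.1 = 427.983 → 428 mL (3 s.f., last digit at the 10^0 place).
Sum: 434.668114 mL; keep the coarser place, 10^0.
Result: 435 mL.

435 mL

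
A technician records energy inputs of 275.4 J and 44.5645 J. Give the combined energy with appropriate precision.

3.200 × 10^2 J

275.4 J + 44.5645 J = 319.9645 J.
Addition/subtraction keeps the fewest decimal places: 275.4 → 1 decimal place, 44.5645 → 4 decimal places; limit is 1.
Rounded to 1 decimal place: 3.200 × 10^2 J.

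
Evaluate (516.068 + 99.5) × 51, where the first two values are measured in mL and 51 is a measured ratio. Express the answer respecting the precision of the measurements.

3.1 × 10^4 mL

516.068 mL + 99.5 mL = 615.568 mL; the sum is limited to 1 decimal place (4 s.f.).
Carrying full precision, 615.568 × 51 = 31393.968 mL; 51 has 2 s.f., so the result keeps min(4, 2) = 2 s.f.
Rounded to 2 significant figures: 3.1 × 10^4 mL.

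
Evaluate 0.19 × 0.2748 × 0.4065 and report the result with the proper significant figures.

0.19 × 0.2748 × 0.4065 = 0.021224178
Multiplication/division keeps the fewest significant figures: 0.19 → 2 s.f., 0.2748 → 4 s.f., 0.4065 → 4 s.f.; limit is 2.
Rounded to 2 significant figures: 0.021.

0.021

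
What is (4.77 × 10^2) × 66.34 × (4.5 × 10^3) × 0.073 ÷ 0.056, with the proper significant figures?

(4.77 × 10^2) × 66.34 × (4.5 × 10^3) × 0.073 ÷ 0.056 = 185627020.179…
Multiplication/division keeps the fewest significant figures: 4.77 × 10^2 → 3 s.f., 66.34 → 4 s.f., 4.5 × 10^3 → 2 s.f., 0.073 → 2 s.f., 0.056 → 2 s.f.; limit is 2.
Rounded to 2 significant figures: 1.9 × 10^8.

1.9 × 10^8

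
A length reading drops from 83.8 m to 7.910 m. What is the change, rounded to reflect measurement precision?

75.9 m

83.8 m − 7.910 m = 75.890 m.
Addition/subtraction keeps the fewest decimal places: 83.8 → 1 decimal place, 7.910 → 3 decimal places; limit is 1.
Rounded to 1 decimal place: 75.9 m.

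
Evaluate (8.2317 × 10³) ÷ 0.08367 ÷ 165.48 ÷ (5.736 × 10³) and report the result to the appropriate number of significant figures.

(8.2317 × 10³) ÷ 0.08367 ÷ 165.48 ÷ (5.736 × 10³) = 0.103648998601…
Multiplication/division keeps the fewest significant figures: 8.2317 × 10³ → 5 s.f., 0.08367 → 4 s.f., 165.48 → 5 s.f., 5.736 × 10³ → 4 s.f.; limit is 4.
Rounded to 4 significant figures: 0.1036.

0.1036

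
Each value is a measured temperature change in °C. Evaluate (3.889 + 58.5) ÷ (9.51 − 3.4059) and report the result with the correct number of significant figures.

10.2

3.889 + 58.5 = 62.389, limited to 1 d.p. → 3 s.f.; 9.51 − 3.4059 = 6.1041, limited to 2 d.p. → 3 s.f.
Carrying full precision, 62.389 ÷ 6.1041 = 10.2208351764…; keep min(3, 3) = 3 s.f.
Rounded to 3 significant figures: 10.2.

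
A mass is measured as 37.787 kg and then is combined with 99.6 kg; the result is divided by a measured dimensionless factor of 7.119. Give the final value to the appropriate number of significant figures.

19.30 kg

37.787 kg + 99.6 kg = 137.387 kg; the sum is limited to 1 decimal place (4 s.f.).
Carrying full precision, 137.387 ÷ 7.119 = 19.2986374491… kg; 7.119 has 4 s.f., so the result keeps min(4, 4) = 4 s.f.
Rounded to 4 significant figures: 19.30 kg.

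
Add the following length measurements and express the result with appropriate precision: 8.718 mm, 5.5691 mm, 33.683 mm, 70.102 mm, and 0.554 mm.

118.626 mm

8.718 mm + 5.5691 mm + 33.683 mm + 70.102 mm + 0.554 mm = 118.6261 mm.
Addition/subtraction keeps the fewest decimal places: 8.718 → 3 decimal places, 5.5691 → 4 decimal places, 33.683 → 3 decimal places, 70.102 → 3 decimal places, 0.554 → 3 decimal places; limit is 3.
Rounded to 3 decimal places: 118.626 mm.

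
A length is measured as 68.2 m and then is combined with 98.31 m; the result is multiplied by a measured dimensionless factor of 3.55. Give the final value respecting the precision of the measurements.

591 m

68.2 m + 98.31 m = 166.51 m; the sum is limited to 1 decimal place (4 s.f.).
Carrying full precision, 166.51 × 3.55 = 591.1105 m; 3.55 has 3 s.f., so the result keeps min(4, 3) = 3 s.f.
Rounded to 3 significant figures: 591 m.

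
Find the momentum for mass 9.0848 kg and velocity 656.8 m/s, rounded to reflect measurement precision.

5967 kg·m/s

momentum = 9.0848 kg × 656.8 m/s = 5966.89664 kg·m/s.
9.0848 has 5 significant figures; 656.8 has 4.
Division/multiplication keeps the fewest: 4 significant figures.
Rounded: 5967 kg·m/s.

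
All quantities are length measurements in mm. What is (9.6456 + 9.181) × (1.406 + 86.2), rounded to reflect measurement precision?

1.65 × 10³ mm²

9.6456 + 9.181 = 18.8266, limited to 3 d.p. → 5 s.f.; 1.406 + 86.2 = 87.606, limited to 1 d.p. → 3 s.f.
Carrying full precision, 18.8266 × 87.606 = 1649.3231196; keep min(5, 3) = 3 s.f.
Rounded to 3 significant figures: 1.65 × 10³ mm².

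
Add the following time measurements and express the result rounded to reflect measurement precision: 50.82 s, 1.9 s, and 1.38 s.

50.82 s + 1.9 s + 1.38 s = 54.10 s.
Addition/subtraction keeps the fewest decimal places: 50.82 → 2 decimal places, 1.9 → 1 decimal place, 1.38 → 2 decimal places; limit is 1.
Rounded to 1 decimal place: 54.1 s.

54.1 s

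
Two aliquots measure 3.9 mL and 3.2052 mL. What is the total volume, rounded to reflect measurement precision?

7.1 mL

3.9 mL + 3.2052 mL = 7.1052 mL.
Addition/subtraction keeps the fewest decimal places: 3.9 → 1 decimal place, 3.2052 → 4 decimal places; limit is 1.
Rounded to 1 decimal place: 7.1 mL.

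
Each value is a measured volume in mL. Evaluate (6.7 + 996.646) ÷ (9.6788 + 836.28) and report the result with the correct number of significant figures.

1.1860

6.7 + 996.646 = 1003.346, limited to 1 d.p. → 5 s.f.; 9.6788 + 836.28 = 845.9588, limited to 2 d.p. → 5 s.f.
Carrying full precision, 1003.346 ÷ 845.9588 = 1.18604593983…; keep min(5, 5) = 5 s.f.
Rounded to 5 significant figures: 1.1860.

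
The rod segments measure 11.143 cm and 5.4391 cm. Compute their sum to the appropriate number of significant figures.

16.582 cm

11.143 cm + 5.4391 cm = 16.5821 cm.
Addition/subtraction keeps the fewest decimal places: 11.143 → 3 decimal places, 5.4391 → 4 decimal places; limit is 3.
Rounded to 3 decimal places: 16.582 cm.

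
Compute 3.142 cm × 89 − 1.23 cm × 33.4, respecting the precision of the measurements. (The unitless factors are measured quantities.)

2.4 × 10^2 cm

3.142 × 89 = 279.638 → 2.8 × 10^2 cm (2 s.f., last digit at the 10^1 place).
1.23 × 33.4 = 41.082 → 41.1 cm (3 s.f., last digit at the 10^-1 place).
Difference: 238.556 cm; keep the coarser place, 10^1.
Result: 2.4 × 10^2 cm.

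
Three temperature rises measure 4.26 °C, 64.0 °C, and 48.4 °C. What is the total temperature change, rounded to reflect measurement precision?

4.26 °C + 64.0 °C + 48.4 °C = 116.66 °C.
Addition/subtraction keeps the fewest decimal places: 4.26 → 2 decimal places, 64.0 → 1 decimal place, 48.4 → 1 decimal place; limit is 1.
Rounded to 1 decimal place: 116.7 °C.

116.7 °C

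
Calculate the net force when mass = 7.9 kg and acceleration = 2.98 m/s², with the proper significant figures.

24 N

net force = 7.9 kg × 2.98 m/s² = 23.542 N.
7.9 has 2 significant figures; 2.98 has 3.
Division/multiplication keeps the fewest: 2 significant figures.
Rounded: 24 N.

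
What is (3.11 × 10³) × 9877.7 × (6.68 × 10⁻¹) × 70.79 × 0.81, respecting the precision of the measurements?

(3.11 × 10³) × 9877.7 × (6.68 × 10⁻¹) × 70.79 × 0.81 = 1.17665627333 × 10^9…
Multiplication/division keeps the fewest significant figures: 3.11 × 10³ → 3 s.f., 9877.7 → 5 s.f., 6.68 × 10⁻¹ → 3 s.f., 70.79 → 4 s.f., 0.81 → 2 s.f.; limit is 2.
Rounded to 2 significant figures: 1.2 × 10⁹.

1.2 × 10⁹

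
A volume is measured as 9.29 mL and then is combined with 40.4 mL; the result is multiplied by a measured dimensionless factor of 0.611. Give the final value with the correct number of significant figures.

9.29 mL + 40.4 mL = 49.69 mL; the sum is limited to 1 decimal place (3 s.f.).
Carrying full precision, 49.69 × 0.611 = 30.36059 mL; 0.611 has 3 s.f., so the result keeps min(3, 3) = 3 s.f.
Rounded to 3 significant figures: 30.4 mL.

30.4 mL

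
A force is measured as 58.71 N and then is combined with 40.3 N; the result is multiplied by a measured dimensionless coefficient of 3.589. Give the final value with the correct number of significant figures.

355 N

58.71 N + 40.3 N = 99.01 N; the sum is limited to 1 decimal place (3 s.f.).
Carrying full precision, 99.01 × 3.589 = 355.34689 N; 3.589 has 4 s.f., so the result keeps min(3, 4) = 3 s.f.
Rounded to 3 significant figures: 355 N.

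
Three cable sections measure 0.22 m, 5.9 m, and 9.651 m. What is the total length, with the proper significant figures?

0.22 m + 5.9 m + 9.651 m = 15.771 m.
Addition/subtraction keeps the fewest decimal places: 0.22 → 2 decimal places, 5.9 → 1 decimal place, 9.651 → 3 decimal places; limit is 1.
Rounded to 1 decimal place: 15.8 m.

15.8 m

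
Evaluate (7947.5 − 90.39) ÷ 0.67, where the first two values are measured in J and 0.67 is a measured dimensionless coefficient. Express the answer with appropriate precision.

7947.5 J − 90.39 J = 7857.11 J; the difference is limited to 1 decimal place (5 s.f.).
Carrying full precision, 7857.11 ÷ 0.67 = 11727.0298507… J; 0.67 has 2 s.f., so the result keeps min(5, 2) = 2 s.f.
Rounded to 2 significant figures: 1.2 × 10^4 J.

1.2 × 10^4 J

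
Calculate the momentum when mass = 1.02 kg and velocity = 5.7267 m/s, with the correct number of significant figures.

5.84 kg·m/s

momentum = 1.02 kg × 5.7267 m/s = 5.841234 kg·m/s.
1.02 has 3 significant figures; 5.7267 has 5.
Division/multiplication keeps the fewest: 3 significant figures.
Rounded: 5.84 kg·m/s.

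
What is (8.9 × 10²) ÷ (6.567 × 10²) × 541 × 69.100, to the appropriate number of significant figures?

(8.9 × 10²) ÷ (6.567 × 10²) × 541 × 69.100 = 50663.8632557…
Multiplication/division keeps the fewest significant figures: 8.9 × 10² → 2 s.f., 6.567 × 10² → 4 s.f., 541 → 3 s.f., 69.100 → 5 s.f.; limit is 2.
Rounded to 2 significant figures: 5.1 × 10⁴.

5.1 × 10⁴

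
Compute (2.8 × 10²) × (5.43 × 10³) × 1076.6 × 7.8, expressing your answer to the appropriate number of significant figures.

(2.8 × 10²) × (5.43 × 10³) × 1076.6 × 7.8 = 1.2767528592 × 10^10
Multiplication/division keeps the fewest significant figures: 2.8 × 10² → 2 s.f., 5.43 × 10³ → 3 s.f., 1076.6 → 5 s.f., 7.8 → 2 s.f.; limit is 2.
Rounded to 2 significant figures: 1.3 × 10¹⁰.

1.3 × 10¹⁰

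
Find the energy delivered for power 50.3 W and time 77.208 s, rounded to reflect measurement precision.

3.88 × 10^3 J

energy delivered = 50.3 W × 77.208 s = 3883.5624 J.
50.3 has 3 significant figures; 77.208 has 5.
Division/multiplication keeps the fewest: 3 significant figures.
Rounded: 3.88 × 10^3 J.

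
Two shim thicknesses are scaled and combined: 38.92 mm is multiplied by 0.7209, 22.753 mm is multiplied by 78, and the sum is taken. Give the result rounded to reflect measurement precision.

1.8 × 10³ mm

38.92 × 0.7209 = 28.057428 → 28.06 mm (4 s.f., last digit at the 10^-2 place).
22.753 × 78 = 1774.734 → 1.8 × 10³ mm (2 s.f., last digit at the 10^2 place).
Sum: 1802.791428 mm; keep the coarser place, 10^2.
Result: 1.8 × 10³ mm.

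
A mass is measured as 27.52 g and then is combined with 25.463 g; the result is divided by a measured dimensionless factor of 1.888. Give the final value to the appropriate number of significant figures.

27.52 g + 25.463 g = 52.983 g; the sum is limited to 2 decimal places (4 s.f.).
Carrying full precision, 52.983 ÷ 1.888 = 28.063029661… g; 1.888 has 4 s.f., so the result keeps min(4, 4) = 4 s.f.
Rounded to 4 significant figures: 28.06 g.

28.06 g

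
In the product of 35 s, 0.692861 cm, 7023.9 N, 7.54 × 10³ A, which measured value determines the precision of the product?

35 s

35 s → 2 s.f.; 0.692861 cm → 6 s.f.; 7023.9 N → 5 s.f.; 7.54 × 10³ A → 3 s.f.
The fewest is 2 significant figures, from 35 s.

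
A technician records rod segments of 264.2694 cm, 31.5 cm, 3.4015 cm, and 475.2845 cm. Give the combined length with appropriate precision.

264.2694 cm + 31.5 cm + 3.4015 cm + 475.2845 cm = 774.4554 cm.
Addition/subtraction keeps the fewest decimal places: 264.2694 → 4 decimal places, 31.5 → 1 decimal place, 3.4015 → 4 decimal places, 475.2845 → 4 decimal places; limit is 1.
Rounded to 1 decimal place: 774.5 cm.

774.5 cm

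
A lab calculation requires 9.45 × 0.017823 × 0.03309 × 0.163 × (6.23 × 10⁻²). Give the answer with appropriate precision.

9.45 × 0.017823 × 0.03309 × 0.163 × (6.23 × 10⁻²) = 0.0000565959082457…
Multiplication/division keeps the fewest significant figures: 9.45 → 3 s.f., 0.017823 → 5 s.f., 0.03309 → 4 s.f., 0.163 → 3 s.f., 6.23 × 10⁻² → 3 s.f.; limit is 3.
Rounded to 3 significant figures: 5.66 × 10⁻⁵.

5.66 × 10⁻⁵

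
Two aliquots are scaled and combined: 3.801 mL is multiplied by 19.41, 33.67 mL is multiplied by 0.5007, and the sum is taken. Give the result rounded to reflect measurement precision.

90.64 mL

3.801 × 19.41 = 73.77741 → 73.78 mL (4 s.f., last digit at the 10^-2 place).
33.67 × 0.5007 = 16.858569 → 16.86 mL (4 s.f., last digit at the 10^-2 place).
Sum: 90.635979 mL; keep the coarser place, 10^-2.
Result: 90.64 mL.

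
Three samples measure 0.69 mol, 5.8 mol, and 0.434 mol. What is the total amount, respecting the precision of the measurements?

0.69 mol + 5.8 mol + 0.434 mol = 6.924 mol.
Addition/subtraction keeps the fewest decimal places: 0.69 → 2 decimal places, 5.8 → 1 decimal place, 0.434 → 3 decimal places; limit is 1.
Rounded to 1 decimal place: 6.9 mol.

6.9 mol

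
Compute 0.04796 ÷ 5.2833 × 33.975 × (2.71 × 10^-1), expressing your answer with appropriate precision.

0.0836

0.04796 ÷ 5.2833 × 33.975 × (2.71 × 10^-1) = 0.0835800562149…
Multiplication/division keeps the fewest significant figures: 0.04796 → 4 s.f., 5.2833 → 5 s.f., 33.975 → 5 s.f., 2.71 × 10^-1 → 3 s.f.; limit is 3.
Rounded to 3 significant figures: 0.0836.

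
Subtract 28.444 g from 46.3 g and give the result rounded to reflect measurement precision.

46.3 g − 28.444 g = 17.856 g.
Addition/subtraction keeps the fewest decimal places: 46.3 → 1 decimal place, 28.444 → 3 decimal places; limit is 1.
Rounded to 1 decimal place: 17.9 g.

17.9 g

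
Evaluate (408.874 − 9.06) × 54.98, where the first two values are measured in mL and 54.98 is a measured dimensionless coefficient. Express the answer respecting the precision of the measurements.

2.198 × 10^4 mL

408.874 mL − 9.06 mL = 399.814 mL; the difference is limited to 2 decimal places (5 s.f.).
Carrying full precision, 399.814 × 54.98 = 21981.77372 mL; 54.98 has 4 s.f., so the result keeps min(5, 4) = 4 s.f.
Rounded to 4 significant figures: 2.198 × 10^4 mL.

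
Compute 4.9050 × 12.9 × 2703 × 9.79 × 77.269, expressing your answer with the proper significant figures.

4.9050 × 12.9 × 2703 × 9.79 × 77.269 = 129378690.533…
Multiplication/division keeps the fewest significant figures: 4.9050 → 5 s.f., 12.9 → 3 s.f., 2703 → 4 s.f., 9.79 → 3 s.f., 77.269 → 5 s.f.; limit is 3.
Rounded to 3 significant figures: 1.29 × 10⁸.

1.29 × 10⁸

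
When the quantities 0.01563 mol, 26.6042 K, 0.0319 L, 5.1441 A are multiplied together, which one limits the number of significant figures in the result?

0.0319 L

0.01563 mol → 4 s.f.; 26.6042 K → 6 s.f.; 0.0319 L → 3 s.f.; 5.1441 A → 5 s.f.
The fewest is 3 significant figures, from 0.0319 L.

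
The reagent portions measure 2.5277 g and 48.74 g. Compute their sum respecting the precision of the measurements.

51.27 g

2.5277 g + 48.74 g = 51.2677 g.
Addition/subtraction keeps the fewest decimal places: 2.5277 → 4 decimal places, 48.74 → 2 decimal places; limit is 2.
Rounded to 2 decimal places: 51.27 g.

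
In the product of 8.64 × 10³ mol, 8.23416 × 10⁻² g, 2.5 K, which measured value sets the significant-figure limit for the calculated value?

2.5 K

8.64 × 10³ mol → 3 s.f.; 8.23416 × 10⁻² g → 6 s.f.; 2.5 K → 2 s.f.
The fewest is 2 significant figures, from 2.5 K.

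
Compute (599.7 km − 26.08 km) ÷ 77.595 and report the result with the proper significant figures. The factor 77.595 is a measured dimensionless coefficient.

7.392 km

599.7 km − 26.08 km = 573.62 km; the difference is limited to 1 decimal place (4 s.f.).
Carrying full precision, 573.62 ÷ 77.595 = 7.39248662929… km; 77.595 has 5 s.f., so the result keeps min(4, 5) = 4 s.f.
Rounded to 4 significant figures: 7.392 km.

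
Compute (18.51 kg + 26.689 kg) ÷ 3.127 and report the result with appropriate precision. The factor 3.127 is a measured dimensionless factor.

14.45 kg

18.51 kg + 26.689 kg = 45.199 kg; the sum is limited to 2 decimal places (4 s.f.).
Carrying full precision, 45.199 ÷ 3.127 = 14.4544291653… kg; 3.127 has 4 s.f., so the result keeps min(4, 4) = 4 s.f.
Rounded to 4 significant figures: 14.45 kg.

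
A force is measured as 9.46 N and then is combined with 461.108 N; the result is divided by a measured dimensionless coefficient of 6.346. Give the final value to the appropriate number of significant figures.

9.46 N + 461.108 N = 470.568 N; the sum is limited to 2 decimal places (5 s.f.).
Carrying full precision, 470.568 ÷ 6.346 = 74.1519067129… N; 6.346 has 4 s.f., so the result keeps min(5, 4) = 4 s.f.
Rounded to 4 significant figures: 74.15 N.

74.15 N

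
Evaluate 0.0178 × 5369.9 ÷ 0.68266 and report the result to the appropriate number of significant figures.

0.0178 × 5369.9 ÷ 0.68266 = 140.017314622…
Multiplication/division keeps the fewest significant figures: 0.0178 → 3 s.f., 5369.9 → 5 s.f., 0.68266 → 5 s.f.; limit is 3.
Rounded to 3 significant figures: 1.40 × 10².

1.40 × 10²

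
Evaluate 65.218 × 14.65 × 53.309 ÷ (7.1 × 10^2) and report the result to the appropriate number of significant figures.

72

65.218 × 14.65 × 53.309 ÷ (7.1 × 10^2) = 71.7376735258…
Multiplication/division keeps the fewest significant figures: 65.218 → 5 s.f., 14.65 → 4 s.f., 53.309 → 5 s.f., 7.1 × 10^2 → 2 s.f.; limit is 2.
Rounded to 2 significant figures: 72.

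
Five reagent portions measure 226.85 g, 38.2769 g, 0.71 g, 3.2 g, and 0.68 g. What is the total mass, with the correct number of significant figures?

226.85 g + 38.2769 g + 0.71 g + 3.2 g + 0.68 g = 269.7169 g.
Addition/subtraction keeps the fewest decimal places: 226.85 → 2 decimal places, 38.2769 → 4 decimal places, 0.71 → 2 decimal places, 3.2 → 1 decimal place, 0.68 → 2 decimal places; limit is 1.
Rounded to 1 decimal place: 269.7 g.

269.7 g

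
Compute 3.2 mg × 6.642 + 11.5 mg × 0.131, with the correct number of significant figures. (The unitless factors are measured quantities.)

3.2 × 6.642 = 21.2544 → 21 mg (2 s.f., last digit at the 10^0 place).
11.5 × 0.131 = 1.5065 → 1.51 mg (3 s.f., last digit at the 10^-2 place).
Sum: 22.7609 mg; keep the coarser place, 10^0.
Result: 23 mg.

23 mg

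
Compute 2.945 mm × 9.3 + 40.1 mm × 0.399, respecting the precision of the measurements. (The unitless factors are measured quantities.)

2.945 × 9.3 = 27.3885 → 27 mm (2 s.f., last digit at the 10^0 place).
40.1 × 0.399 = 15.9999 → 16.0 mm (3 s.f., last digit at the 10^-1 place).
Sum: 43.3884 mm; keep the coarser place, 10^0.
Result: 43 mm.

43 mm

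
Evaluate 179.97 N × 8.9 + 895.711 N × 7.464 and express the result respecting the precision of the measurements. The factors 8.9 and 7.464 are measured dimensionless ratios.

8.3 × 10^3 N

179.97 × 8.9 = 1601.733 → 1.6 × 10^3 N (2 s.f., last digit at the 10^2 place).
895.711 × 7.464 = 6685.586904 → 6686 N (4 s.f., last digit at the 10^0 place).
Sum: 8287.319904 N; keep the coarser place, 10^2.
Result: 8.3 × 10^3 N.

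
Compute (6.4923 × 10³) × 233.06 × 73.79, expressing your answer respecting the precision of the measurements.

(6.4923 × 10³) × 233.06 × 73.79 = 111651312.37…
Multiplication/division keeps the fewest significant figures: 6.4923 × 10³ → 5 s.f., 233.06 → 5 s.f., 73.79 → 4 s.f.; limit is 4.
Rounded to 4 significant figures: 1.117 × 10⁸.

1.117 × 10⁸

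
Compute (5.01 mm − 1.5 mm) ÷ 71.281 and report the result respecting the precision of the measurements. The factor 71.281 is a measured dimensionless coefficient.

0.049 mm

5.01 mm − 1.5 mm = 3.51 mm; the difference is limited to 1 decimal place (2 s.f.).
Carrying full precision, 3.51 ÷ 71.281 = 0.0492417334212… mm; 71.281 has 5 s.f., so the result keeps min(2, 5) = 2 s.f.
Rounded to 2 significant figures: 0.049 mm.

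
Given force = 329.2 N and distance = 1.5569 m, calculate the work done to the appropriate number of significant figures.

512.5 J

work done = 329.2 N × 1.5569 m = 512.53148 J.
329.2 has 4 significant figures; 1.5569 has 5.
Division/multiplication keeps the fewest: 4 significant figures.
Rounded: 512.5 J.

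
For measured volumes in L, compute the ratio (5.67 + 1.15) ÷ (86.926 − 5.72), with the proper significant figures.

0.0840

5.67 + 1.15 = 6.82, limited to 2 d.p. → 3 s.f.; 86.926 − 5.72 = 81.206, limited to 2 d.p. → 4 s.f.
Carrying full precision, 6.82 ÷ 81.206 = 0.0839839420732…; keep min(3, 4) = 3 s.f.
Rounded to 3 significant figures: 0.0840.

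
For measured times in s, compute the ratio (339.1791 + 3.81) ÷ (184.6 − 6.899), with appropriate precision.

1.930

339.1791 + 3.81 = 342.9891, limited to 2 d.p. → 5 s.f.; 184.6 − 6.899 = 177.701, limited to 1 d.p. → 4 s.f.
Carrying full precision, 342.9891 ÷ 177.701 = 1.93014726985…; keep min(5, 4) = 4 s.f.
Rounded to 4 significant figures: 1.930.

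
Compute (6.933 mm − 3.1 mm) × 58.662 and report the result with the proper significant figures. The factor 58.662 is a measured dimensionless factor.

6.933 mm − 3.1 mm = 3.833 mm; the difference is limited to 1 decimal place (2 s.f.).
Carrying full precision, 3.833 × 58.662 = 224.851446 mm; 58.662 has 5 s.f., so the result keeps min(2, 5) = 2 s.f.
Rounded to 2 significant figures: 2.2 × 10^2 mm.

2.2 × 10^2 mm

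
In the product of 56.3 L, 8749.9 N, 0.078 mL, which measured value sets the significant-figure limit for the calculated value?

56.3 L → 3 s.f.; 8749.9 N → 5 s.f.; 0.078 mL → 2 s.f.
The fewest is 2 significant figures, from 0.078 mL.

0.078 mL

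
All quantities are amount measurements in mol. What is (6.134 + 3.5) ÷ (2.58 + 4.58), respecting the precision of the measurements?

6.134 + 3.5 = 9.634, limited to 1 d.p. → 2 s.f.; 2.58 + 4.58 = 7.16, limited to 2 d.p. → 3 s.f.
Carrying full precision, 9.634 ÷ 7.16 = 1.34553072626…; keep min(2, 3) = 2 s.f.
Rounded to 2 significant figures: 1.3.

1.3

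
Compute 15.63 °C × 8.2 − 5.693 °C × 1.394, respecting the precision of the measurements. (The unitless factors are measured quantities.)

1.2 × 10² °C

15.63 × 8.2 = 128.166 → 1.3 × 10² °C (2 s.f., last digit at the 10^1 place).
5.693 × 1.394 = 7.936042 → 7.936 °C (4 s.f., last digit at the 10^-3 place).
Difference: 120.229958 °C; keep the coarser place, 10^1.
Result: 1.2 × 10² °C.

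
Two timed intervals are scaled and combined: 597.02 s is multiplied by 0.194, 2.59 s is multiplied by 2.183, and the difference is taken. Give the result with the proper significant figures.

597.02 × 0.194 = 115.82188 → 1.16 × 10^2 s (3 s.f., last digit at the 10^0 place).
2.59 × 2.183 = 5.65397 → 5.65 s (3 s.f., last digit at the 10^-2 place).
Difference: 110.16791 s; keep the coarser place, 10^0.
Result: 1.10 × 10^2 s.

1.10 × 10^2 s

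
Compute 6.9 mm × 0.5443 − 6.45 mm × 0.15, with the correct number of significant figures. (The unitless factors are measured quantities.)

2.8 mm

6.9 × 0.5443 = 3.75567 → 3.8 mm (2 s.f., last digit at the 10^-1 place).
6.45 × 0.15 = 0.9675 → 0.97 mm (2 s.f., last digit at the 10^-2 place).
Difference: 2.78817 mm; keep the coarser place, 10^-1.
Result: 2.8 mm.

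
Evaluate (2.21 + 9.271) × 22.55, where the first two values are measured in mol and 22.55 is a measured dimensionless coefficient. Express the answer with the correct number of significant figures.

2.21 mol + 9.271 mol = 11.481 mol; the sum is limited to 2 decimal places (4 s.f.).
Carrying full precision, 11.481 × 22.55 = 258.89655 mol; 22.55 has 4 s.f., so the result keeps min(4, 4) = 4 s.f.
Rounded to 4 significant figures: 258.9 mol.

258.9 mol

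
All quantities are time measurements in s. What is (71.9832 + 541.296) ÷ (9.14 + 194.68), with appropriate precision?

71.9832 + 541.296 = 613.2792, limited to 3 d.p. → 6 s.f.; 9.14 + 194.68 = 203.82, limited to 2 d.p. → 5 s.f.
Carrying full precision, 613.2792 ÷ 203.82 = 3.00892552252…; keep min(6, 5) = 5 s.f.
Rounded to 5 significant figures: 3.0089.

3.0089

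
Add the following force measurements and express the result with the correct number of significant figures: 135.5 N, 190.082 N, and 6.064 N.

135.5 N + 190.082 N + 6.064 N = 331.646 N.
Addition/subtraction keeps the fewest decimal places: 135.5 → 1 decimal place, 190.082 → 3 decimal places, 6.064 → 3 decimal places; limit is 1.
Rounded to 1 decimal place: 331.6 N.

331.6 N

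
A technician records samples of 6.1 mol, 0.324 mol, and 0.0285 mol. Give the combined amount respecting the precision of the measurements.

6.1 mol + 0.324 mol + 0.0285 mol = 6.4525 mol.
Addition/subtraction keeps the fewest decimal places: 6.1 → 1 decimal place, 0.324 → 3 decimal places, 0.0285 → 4 decimal places; limit is 1.
Rounded to 1 decimal place: 6.5 mol.

6.5 mol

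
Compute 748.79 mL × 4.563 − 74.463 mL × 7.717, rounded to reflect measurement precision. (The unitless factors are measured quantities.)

748.79 × 4.563 = 3416.72877 → 3417 mL (4 s.f., last digit at the 10^0 place).
74.463 × 7.717 = 574.630971 → 574.6 mL (4 s.f., last digit at the 10^-1 place).
Difference: 2842.097799 mL; keep the coarser place, 10^0.
Result: 2842 mL.

2842 mL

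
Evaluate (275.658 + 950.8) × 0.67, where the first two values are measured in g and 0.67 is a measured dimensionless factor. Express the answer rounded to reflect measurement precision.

8.2 × 10² g

275.658 g + 950.8 g = 1226.458 g; the sum is limited to 1 decimal place (5 s.f.).
Carrying full precision, 1226.458 × 0.67 = 821.72686 g; 0.67 has 2 s.f., so the result keeps min(5, 2) = 2 s.f.
Rounded to 2 significant figures: 8.2 × 10² g.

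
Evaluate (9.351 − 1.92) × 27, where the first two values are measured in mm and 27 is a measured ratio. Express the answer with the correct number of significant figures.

2.0 × 10² mm

9.351 mm − 1.92 mm = 7.431 mm; the difference is limited to 2 decimal places (3 s.f.).
Carrying full precision, 7.431 × 27 = 200.637 mm; 27 has 2 s.f., so the result keeps min(3, 2) = 2 s.f.
Rounded to 2 significant figures: 2.0 × 10² mm.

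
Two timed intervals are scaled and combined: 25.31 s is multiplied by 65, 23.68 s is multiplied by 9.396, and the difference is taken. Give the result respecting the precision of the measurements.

1.4 × 10^3 s

25.31 × 65 = 1645.15 → 1.6 × 10^3 s (2 s.f., last digit at the 10^2 place).
23.68 × 9.396 = 222.49728 → 222.5 s (4 s.f., last digit at the 10^-1 place).
Difference: 1422.65272 s; keep the coarser place, 10^2.
Result: 1.4 × 10^3 s.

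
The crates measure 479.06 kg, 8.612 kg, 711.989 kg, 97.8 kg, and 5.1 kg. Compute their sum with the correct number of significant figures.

479.06 kg + 8.612 kg + 711.989 kg + 97.8 kg + 5.1 kg = 1302.561 kg.
Addition/subtraction keeps the fewest decimal places: 479.06 → 2 decimal places, 8.612 → 3 decimal places, 711.989 → 3 decimal places, 97.8 → 1 decimal place, 5.1 → 1 decimal place; limit is 1.
Rounded to 1 decimal place: 1302.6 kg.

1302.6 kg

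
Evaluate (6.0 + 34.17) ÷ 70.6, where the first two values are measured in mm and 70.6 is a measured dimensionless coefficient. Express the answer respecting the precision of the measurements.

6.0 mm + 34.17 mm = 40.17 mm; the sum is limited to 1 decimal place (3 s.f.).
Carrying full precision, 40.17 ÷ 70.6 = 0.568980169972… mm; 70.6 has 3 s.f., so the result keeps min(3, 3) = 3 s.f.
Rounded to 3 significant figures: 0.569 mm.

0.569 mm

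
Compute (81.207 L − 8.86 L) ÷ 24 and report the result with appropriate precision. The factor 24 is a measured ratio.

3.0 L

81.207 L − 8.86 L = 72.347 L; the difference is limited to 2 decimal places (4 s.f.).
Carrying full precision, 72.347 ÷ 24 = 3.01445833333… L; 24 has 2 s.f., so the result keeps min(4, 2) = 2 s.f.
Rounded to 2 significant figures: 3.0 L.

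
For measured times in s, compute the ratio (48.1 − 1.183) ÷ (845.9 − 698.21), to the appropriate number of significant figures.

48.1 − 1.183 = 46.917, limited to 1 d.p. → 3 s.f.; 845.9 − 698.21 = 147.69, limited to 1 d.p. → 4 s.f.
Carrying full precision, 46.917 ÷ 147.69 = 0.317672151127…; keep min(3, 4) = 3 s.f.
Rounded to 3 significant figures: 0.318.

0.318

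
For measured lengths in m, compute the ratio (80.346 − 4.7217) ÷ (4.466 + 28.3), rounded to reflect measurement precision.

80.346 − 4.7217 = 75.6243, limited to 3 d.p. → 5 s.f.; 4.466 + 28.3 = 32.766, limited to 1 d.p. → 3 s.f.
Carrying full precision, 75.6243 ÷ 32.766 = 2.30801135323…; keep min(5, 3) = 3 s.f.
Rounded to 3 significant figures: 2.31.

2.31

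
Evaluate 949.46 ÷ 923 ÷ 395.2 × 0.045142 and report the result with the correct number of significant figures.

949.46 ÷ 923 ÷ 395.2 × 0.045142 = 0.000117500261316…
Multiplication/division keeps the fewest significant figures: 949.46 → 5 s.f., 923 → 3 s.f., 395.2 → 4 s.f., 0.045142 → 5 s.f.; limit is 3.
Rounded to 3 significant figures: 1.18 × 10^-4.

1.18 × 10^-4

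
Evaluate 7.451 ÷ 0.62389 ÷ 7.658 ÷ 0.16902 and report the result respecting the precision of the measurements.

7.451 ÷ 0.62389 ÷ 7.658 ÷ 0.16902 = 9.22684190584…
Multiplication/division keeps the fewest significant figures: 7.451 → 4 s.f., 0.62389 → 5 s.f., 7.658 → 4 s.f., 0.16902 → 5 s.f.; limit is 4.
Rounded to 4 significant figures: 9.227.

9.227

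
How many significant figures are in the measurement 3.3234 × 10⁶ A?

3.3234 × 10⁶: in scientific notation every digit of the coefficient is significant.

5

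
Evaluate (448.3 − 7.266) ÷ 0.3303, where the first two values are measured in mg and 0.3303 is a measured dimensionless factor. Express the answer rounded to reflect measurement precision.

448.3 mg − 7.266 mg = 441.034 mg; the difference is limited to 1 decimal place (4 s.f.).
Carrying full precision, 441.034 ÷ 0.3303 = 1335.25280048… mg; 0.3303 has 4 s.f., so the result keeps min(4, 4) = 4 s.f.
Rounded to 4 significant figures: 1.335 × 10^3 mg.

1.335 × 10^3 mg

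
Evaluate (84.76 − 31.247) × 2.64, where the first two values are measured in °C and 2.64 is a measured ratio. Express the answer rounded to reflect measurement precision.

84.76 °C − 31.247 °C = 53.513 °C; the difference is limited to 2 decimal places (4 s.f.).
Carrying full precision, 53.513 × 2.64 = 141.27432 °C; 2.64 has 3 s.f., so the result keeps min(4, 3) = 3 s.f.
Rounded to 3 significant figures: 141 °C.

141 °C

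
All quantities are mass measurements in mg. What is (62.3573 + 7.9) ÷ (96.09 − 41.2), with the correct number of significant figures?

62.3573 + 7.9 = 70.2573, limited to 1 d.p. → 3 s.f.; 96.09 − 41.2 = 54.89, limited to 1 d.p. → 3 s.f.
Carrying full precision, 70.2573 ÷ 54.89 = 1.27996538532…; keep min(3, 3) = 3 s.f.
Rounded to 3 significant figures: 1.28.

1.28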